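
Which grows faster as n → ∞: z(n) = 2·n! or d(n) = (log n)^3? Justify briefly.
Comparing growth rates:
Growth-rate hierarchy: log n ≺ any polynomial ≺ any exponential cⁿ (c>1) ≺ n! ≺ nⁿ.
factorial dominates polylogarithmic (log n)^3 asymptotically.

z(n) grows faster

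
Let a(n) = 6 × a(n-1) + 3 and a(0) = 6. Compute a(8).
Computing step by step:
a(0) = 6
a(1) = 6 × 6 + 3 = 39
a(2) = 6 × 39 + 3 = 237
a(3) = 6 × 237 + 3 = 1425
a(4) = 6 × 1425 + 3 = 8553
a(5) = 6 × 8553 + 3 = 51321
a(6) = 6 × 51321 + 3 = 307929
a(7) = 6 × 307929 + 3 = 1847577
a(8) = 6 × 1847577 + 3 = 11085465

11085465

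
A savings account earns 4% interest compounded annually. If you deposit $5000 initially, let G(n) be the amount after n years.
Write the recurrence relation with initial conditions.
Each year the balance grows by 4%, i.e. is multiplied by 1 + 4/100 = 1.04, so G(n) = 1.04 × G(n-1). The initial deposit gives G(0) = 5000.
Unrolling gives the closed form G(n) = 5000 × (1.04)ⁿ.

G(n) = 1.04 × G(n-1), G(0) = 5000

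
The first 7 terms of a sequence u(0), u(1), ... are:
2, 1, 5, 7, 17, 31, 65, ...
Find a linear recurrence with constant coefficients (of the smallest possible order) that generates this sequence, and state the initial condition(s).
Look for the lowest-order linear relation among consecutive terms.
Observation: u(n) - 1·u(n-1) - (2)·u(n-2) = 0 holds for the shown terms, and no order-1 relation u(n) = α·u(n-1) + β fits.
Check at n=3: 1·5 + (2)·1 = 7. ✓

u(n) = u(n-1) + 2u(n-2), u(0) = 2, u(1) = 1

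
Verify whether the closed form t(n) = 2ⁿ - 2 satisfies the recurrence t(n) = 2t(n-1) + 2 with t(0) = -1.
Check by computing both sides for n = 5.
From the recurrence with t(0) = -1:
  t(0) = -1, t(1) = 0, t(2) = 2, t(3) = 6, t(4) = 14, t(5) = 30
  so the recurrence gives t(5) = 30.
From the proposed closed form t(n) = 2ⁿ - 2:
  t(5) = 30.
Both sides give 30 at n = 5, and the initial condition(s) match, so the closed form is consistent.

Yes, the closed form is correct.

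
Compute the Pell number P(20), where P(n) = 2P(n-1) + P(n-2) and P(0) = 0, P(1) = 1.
Computing the sequence terms:
0, 1, 2, 5, 12, 29, 70, 169, 408, 985, 2378, 5741, 13860, 33461, 80782, 195025, 470832, 1136689, 2744210, 6625109, 15994428

15994428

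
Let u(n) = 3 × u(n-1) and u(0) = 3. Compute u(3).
Computing step by step:
u(0) = 3
u(1) = 3 × 3 = 9
u(2) = 3 × 9 = 27
u(3) = 3 × 27 = 81

81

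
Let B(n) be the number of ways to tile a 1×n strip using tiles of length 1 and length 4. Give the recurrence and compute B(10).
Condition on the last tile: it has length 1 (leaving a 1×(n-1) strip) or length 4 (leaving a 1×(n-4) strip), so B(n) = B(n-1) + B(n-4) (order-4 linear recurrence).
For 0 ≤ i < 4 only unit tiles fit, so B(i) = 1.
Iterating the recurrence: B(4) = 2, B(5) = 3, B(6) = 4, B(7) = 5, B(8) = 7, B(9) = 10, B(10) = 14.

B(n) = B(n-1) + B(n-4), with B(i) = 1 for 0 ≤ i < 4; B(10) = 14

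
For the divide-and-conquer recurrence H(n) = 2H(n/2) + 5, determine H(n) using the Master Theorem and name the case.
Master Theorem template: H(n) = a·H(n/b) + f(n).
Here: a=2, b=2, f(n)=5
Compute log_b(a) = log_2(2) = 1.
f(n) = 5 = O(n^(1-ε)) with ε = 1. Case 1: H(n) = Θ(n^log_b(a)) = Θ(n).

Case 1: H(n) = Θ(n)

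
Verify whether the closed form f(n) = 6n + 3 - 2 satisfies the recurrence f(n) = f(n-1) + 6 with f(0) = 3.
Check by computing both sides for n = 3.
From the recurrence with f(0) = 3:
  f(0) = 3, f(1) = 9, f(2) = 15, f(3) = 21
  so the recurrence gives f(3) = 21.
From the proposed closed form f(n) = 6n + 3 - 2:
  f(3) = 19.
The recurrence gives 21 but the closed form gives 19, so the closed form does not satisfy the recurrence.

No, the closed form is incorrect.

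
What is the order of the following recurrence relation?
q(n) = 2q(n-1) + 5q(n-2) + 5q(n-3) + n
The order is the largest lag k for which q(n-k) appears. Here the deepest term is q(n-3) (the n term is non-homogeneous and does not affect the order), so the order is 3.

Order 3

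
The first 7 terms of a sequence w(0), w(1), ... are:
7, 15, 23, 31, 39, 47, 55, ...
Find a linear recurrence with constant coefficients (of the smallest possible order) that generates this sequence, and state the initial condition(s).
Look for the lowest-order linear relation among consecutive terms.
Observation: consecutive differences are constant (= 8).
Check at n=2: 1·15 + 8 = 23. ✓

w(n) = w(n-1) + 8, w(0) = 7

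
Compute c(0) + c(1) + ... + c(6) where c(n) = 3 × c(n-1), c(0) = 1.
Computing the sequence terms: 1, 3, 9, 27, 81, 243, 729
Adding these values together:

1093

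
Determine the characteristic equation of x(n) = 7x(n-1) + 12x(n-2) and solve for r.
Substitute x(n) = rⁿ and divide through by rⁿ⁻²: r² - 7r - 12 = 0
Discriminant: 7² + 4·12 = 97, not a perfect square, so by the quadratic formula r = (7 ± √97)/2.
General solution: x(n) = A·r₁ⁿ + B·r₂ⁿ where r₁,r₂ = (7 ± √97)/2

Characteristic: r² - 7r - 12 = 0, Roots: r = (7 ± √97)/2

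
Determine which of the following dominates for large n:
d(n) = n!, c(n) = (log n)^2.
Comparing growth rates:
Growth-rate hierarchy: log n ≺ any polynomial ≺ any exponential cⁿ (c>1) ≺ n! ≺ nⁿ.
factorial dominates polylogarithmic (log n)^2 asymptotically.

d(n) grows faster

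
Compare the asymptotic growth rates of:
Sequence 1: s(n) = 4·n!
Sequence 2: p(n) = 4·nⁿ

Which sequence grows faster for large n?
Comparing growth rates:
Growth-rate hierarchy: log n ≺ any polynomial ≺ any exponential cⁿ (c>1) ≺ n! ≺ nⁿ.
super-exponential nⁿ dominates factorial asymptotically.

p(n) grows faster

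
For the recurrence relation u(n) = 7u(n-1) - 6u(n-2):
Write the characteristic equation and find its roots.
Substitute u(n) = rⁿ and divide through by rⁿ⁻²: r² - 7r + 6 = 0
Factor: (r - 1)(r - 6) = 0, so r = 1, 6.
General solution: u(n) = A·1ⁿ + B·6ⁿ

Characteristic: r² - 7r + 6 = 0, Roots: r = 1, 6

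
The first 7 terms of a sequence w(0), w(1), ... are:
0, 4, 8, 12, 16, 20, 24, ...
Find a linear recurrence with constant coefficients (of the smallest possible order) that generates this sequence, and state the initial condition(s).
Look for the lowest-order linear relation among consecutive terms.
Observation: consecutive differences are constant (= 4).
Check at n=2: 1·4 + 4 = 8. ✓

w(n) = w(n-1) + 4, w(0) = 0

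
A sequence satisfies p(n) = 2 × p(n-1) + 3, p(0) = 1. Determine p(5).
Computing step by step:
p(0) = 1
p(1) = 2 × 1 + 3 = 5
p(2) = 2 × 5 + 3 = 13
p(3) = 2 × 13 + 3 = 29
p(4) = 2 × 29 + 3 = 61
p(5) = 2 × 61 + 3 = 125

125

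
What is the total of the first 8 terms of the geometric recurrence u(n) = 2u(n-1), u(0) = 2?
Computing the sequence terms: 2, 4, 8, 16, 32, 64, 128, 256
Adding these values together:

510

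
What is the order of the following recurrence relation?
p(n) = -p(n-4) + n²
The order is the largest lag k for which p(n-k) appears. Here the deepest term is p(n-4) (the n² term is non-homogeneous and does not affect the order), so the order is 4.

Order 4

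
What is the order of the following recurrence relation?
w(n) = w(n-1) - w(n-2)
The order is the largest lag k for which w(n-k) appears. Here the deepest term is w(n-2), so the order is 2.

Order 2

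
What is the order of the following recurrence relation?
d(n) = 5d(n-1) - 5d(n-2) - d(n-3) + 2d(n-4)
The order is the largest lag k for which d(n-k) appears. Here the deepest term is d(n-4), so the order is 4.

Order 4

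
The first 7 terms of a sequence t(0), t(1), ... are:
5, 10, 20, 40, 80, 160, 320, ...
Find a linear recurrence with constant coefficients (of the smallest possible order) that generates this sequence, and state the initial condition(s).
Look for the lowest-order linear relation among consecutive terms.
Observation: each term is 2× the previous.
Check at n=2: 2·10 = 20. ✓

t(n) = 2 × t(n-1), t(0) = 5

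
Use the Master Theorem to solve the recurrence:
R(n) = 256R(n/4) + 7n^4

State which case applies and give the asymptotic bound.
Master Theorem template: R(n) = a·R(n/b) + f(n).
Here: a=256, b=4, f(n)=7n^4
Compute log_b(a) = log_4(256) = 4.
f(n) = 7n^4 = Θ(n^4). Case 2: R(n) = Θ(n^4 log n).

Case 2: R(n) = Θ(n^4 log n)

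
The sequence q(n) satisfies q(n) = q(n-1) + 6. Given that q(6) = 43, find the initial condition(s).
q(6) = q(0) + 6·6, so q(0) = 43 - 36 = 7.

q(0) = 7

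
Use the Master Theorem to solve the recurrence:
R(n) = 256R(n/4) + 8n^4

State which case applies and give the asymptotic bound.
Master Theorem template: R(n) = a·R(n/b) + f(n).
Here: a=256, b=4, f(n)=8n^4
Compute log_b(a) = log_4(256) = 4.
f(n) = 8n^4 = Θ(n^4). Case 2: R(n) = Θ(n^4 log n).

Case 2: R(n) = Θ(n^4 log n)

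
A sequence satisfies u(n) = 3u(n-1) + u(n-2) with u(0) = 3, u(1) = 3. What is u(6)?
Computing the sequence terms:
3, 3, 12, 39, 129, 426, 1407

1407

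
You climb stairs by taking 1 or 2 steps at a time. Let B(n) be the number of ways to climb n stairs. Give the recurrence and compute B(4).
Condition on the size of the last step (1 to 2): before it there were n-1, …, n-2 stairs climbed, and these cases are disjoint, so B(n) = B(n-1) + B(n-2) (Fibonacci-type sequence).
Initial conditions by direct count (compositions of i into parts ≤ 2): B(1) = 1; B(2) = 2.
Iterating the recurrence: B(3) = 3, B(4) = 5.

B(n) = B(n-1) + B(n-2), B(1) = 1, B(2) = 2; B(4) = 5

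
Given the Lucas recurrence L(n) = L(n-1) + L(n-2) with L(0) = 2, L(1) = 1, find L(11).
Computing the sequence terms:
2, 1, 3, 4, 7, 11, 18, 29, 47, 76, 123, 199

199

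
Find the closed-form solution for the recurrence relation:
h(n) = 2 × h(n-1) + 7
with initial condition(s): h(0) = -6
Recurrence: h(n) = 2 × h(n-1) + 7, initial: h(0) = -6.
Try h(n) = A·2ⁿ + C. Substituting: A·2ⁿ + C = 2(A·2ⁿ⁻¹ + C) + 7 = A·2ⁿ + 2C + 7, so C = 2C + 7, giving C = -7. Then h(0) = A - 7 = -6 gives A = 1.

h(n) = 2ⁿ - 7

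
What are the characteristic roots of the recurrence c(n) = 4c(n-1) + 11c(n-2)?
Substitute c(n) = rⁿ and divide through by rⁿ⁻²: r² - 4r - 11 = 0
Discriminant: 4² + 4·11 = 60, not a perfect square, so by the quadratic formula r = (4 ± √60)/2.
General solution: c(n) = A·r₁ⁿ + B·r₂ⁿ where r₁,r₂ = (4 ± √60)/2

Characteristic: r² - 4r - 11 = 0, Roots: r = (4 ± √60)/2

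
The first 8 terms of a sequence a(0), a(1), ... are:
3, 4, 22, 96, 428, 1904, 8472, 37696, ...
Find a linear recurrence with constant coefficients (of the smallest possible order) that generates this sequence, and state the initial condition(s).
Look for the lowest-order linear relation among consecutive terms.
Observation: a(n) - 4·a(n-1) - (2)·a(n-2) = 0 holds for the shown terms, and no order-1 relation a(n) = α·a(n-1) + β fits.
Check at n=3: 4·22 + (2)·4 = 96. ✓

a(n) = 4a(n-1) + 2a(n-2), a(0) = 3, a(1) = 4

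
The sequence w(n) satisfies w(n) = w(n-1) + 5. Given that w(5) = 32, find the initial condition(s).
w(5) = w(0) + 5·5, so w(0) = 32 - 25 = 7.

w(0) = 7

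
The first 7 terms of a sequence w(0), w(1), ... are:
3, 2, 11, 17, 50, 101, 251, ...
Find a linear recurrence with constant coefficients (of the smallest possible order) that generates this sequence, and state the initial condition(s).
Look for the lowest-order linear relation among consecutive terms.
Observation: w(n) - 1·w(n-1) - (3)·w(n-2) = 0 holds for the shown terms, and no order-1 relation w(n) = α·w(n-1) + β fits.
Check at n=3: 1·11 + (3)·2 = 17. ✓

w(n) = w(n-1) + 3w(n-2), w(0) = 3, w(1) = 2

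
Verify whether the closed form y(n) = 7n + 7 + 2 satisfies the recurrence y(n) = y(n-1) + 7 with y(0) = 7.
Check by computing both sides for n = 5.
From the recurrence with y(0) = 7:
  y(0) = 7, y(1) = 14, y(2) = 21, y(3) = 28, y(4) = 35, y(5) = 42
  so the recurrence gives y(5) = 42.
From the proposed closed form y(n) = 7n + 7 + 2:
  y(5) = 44.
The recurrence gives 42 but the closed form gives 44, so the closed form does not satisfy the recurrence.

No, the closed form is incorrect.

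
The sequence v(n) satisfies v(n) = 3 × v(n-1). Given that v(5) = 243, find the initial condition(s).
In general v(n) = 3ⁿ · v(0). At n = 5: v(0) = v(5) / 3^5 = 243 / 243 = 1.

v(0) = 1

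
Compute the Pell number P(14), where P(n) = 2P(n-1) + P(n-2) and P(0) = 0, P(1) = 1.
Computing the sequence terms:
0, 1, 2, 5, 12, 29, 70, 169, 408, 985, 2378, 5741, 13860, 33461, 80782

80782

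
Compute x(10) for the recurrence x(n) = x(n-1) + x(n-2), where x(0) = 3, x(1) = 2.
Computing the sequence terms:
3, 2, 5, 7, 12, 19, 31, 50, 81, 131, 212

212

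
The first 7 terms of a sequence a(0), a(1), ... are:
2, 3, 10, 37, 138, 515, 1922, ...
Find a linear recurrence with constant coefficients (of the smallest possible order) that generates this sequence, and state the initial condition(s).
Look for the lowest-order linear relation among consecutive terms.
Observation: a(n) - 4·a(n-1) - (-1)·a(n-2) = 0 holds for the shown terms, and no order-1 relation a(n) = α·a(n-1) + β fits.
Check at n=3: 4·10 + (-1)·3 = 37. ✓

a(n) = 4a(n-1) - a(n-2), a(0) = 2, a(1) = 3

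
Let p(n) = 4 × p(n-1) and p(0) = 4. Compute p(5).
Computing step by step:
p(0) = 4
p(1) = 4 × 4 = 16
p(2) = 4 × 16 = 64
p(3) = 4 × 64 = 256
p(4) = 4 × 256 = 1024
p(5) = 4 × 1024 = 4096

4096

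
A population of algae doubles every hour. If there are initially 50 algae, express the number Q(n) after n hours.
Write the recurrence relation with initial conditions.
Each hour multiplies the count by 2, so the count after n hours depends only on the count after n-1 hours: Q(n) = 2 × Q(n-1). The starting count gives Q(0) = 50.
Unrolling n times gives the closed form Q(n) = 50 × 2ⁿ.

Q(n) = 2 × Q(n-1), Q(0) = 50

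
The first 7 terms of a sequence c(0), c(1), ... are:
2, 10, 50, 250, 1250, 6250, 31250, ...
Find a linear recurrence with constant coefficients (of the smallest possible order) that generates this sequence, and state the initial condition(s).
Look for the lowest-order linear relation among consecutive terms.
Observation: each term is 5× the previous.
Check at n=2: 5·10 = 50. ✓

c(n) = 5 × c(n-1), c(0) = 2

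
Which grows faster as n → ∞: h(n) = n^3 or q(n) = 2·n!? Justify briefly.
Comparing growth rates:
Growth-rate hierarchy: log n ≺ any polynomial ≺ any exponential cⁿ (c>1) ≺ n! ≺ nⁿ.
factorial dominates polynomial degree 3 asymptotically.

q(n) grows faster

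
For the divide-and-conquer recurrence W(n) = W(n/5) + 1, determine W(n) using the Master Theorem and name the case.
Master Theorem template: W(n) = a·W(n/b) + f(n).
Here: a=1, b=5, f(n)=1
Compute log_b(a) = log_5(1) = 0.
f(n) = 1 = Θ(1). Case 2: W(n) = Θ(log n).

Case 2: W(n) = Θ(log n)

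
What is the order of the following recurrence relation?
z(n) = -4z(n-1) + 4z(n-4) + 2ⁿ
The order is the largest lag k for which z(n-k) appears. Here the deepest term is z(n-4) (the 2ⁿ term is non-homogeneous and does not affect the order), so the order is 4.

Order 4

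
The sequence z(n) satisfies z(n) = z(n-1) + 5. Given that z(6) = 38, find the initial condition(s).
z(6) = z(0) + 6·5, so z(0) = 38 - 30 = 8.

z(0) = 8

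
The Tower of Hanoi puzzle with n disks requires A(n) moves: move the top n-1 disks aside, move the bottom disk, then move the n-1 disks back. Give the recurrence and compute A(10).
Moving n disks = move the top n-1 disks aside (A(n-1) moves) + move the largest disk (1 move) + move the n-1 disks back on top (A(n-1) moves), so A(n) = 2A(n-1) + 1, with A(1) = 1 (a single disk takes one move).
First terms: 1, 3, 7, 15, 31, 63, … — each is one less than a power of 2. Indeed A(n) + 1 = 2(A(n-1) + 1) with A(1) + 1 = 2, so A(n) + 1 = 2ⁿ and A(n) = 2ⁿ - 1.
Hence A(10) = 2^10 - 1 = 1024 - 1 = 1023.

A(n) = 2A(n-1) + 1, A(1) = 1; A(10) = 1023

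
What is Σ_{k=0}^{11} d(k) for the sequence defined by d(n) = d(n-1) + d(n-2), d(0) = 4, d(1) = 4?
Computing the sequence terms: 4, 4, 8, 12, 20, 32, 52, 84, 136, 220, 356, 576
Adding these values together:

1504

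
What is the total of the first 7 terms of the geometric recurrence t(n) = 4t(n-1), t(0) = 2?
Computing the sequence terms: 2, 8, 32, 128, 512, 2048, 8192
Adding these values together:

10922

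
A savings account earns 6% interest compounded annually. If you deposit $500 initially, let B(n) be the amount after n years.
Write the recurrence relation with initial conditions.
Each year the balance grows by 6%, i.e. is multiplied by 1 + 6/100 = 1.06, so B(n) = 1.06 × B(n-1). The initial deposit gives B(0) = 500.
Unrolling gives the closed form B(n) = 500 × (1.06)ⁿ.

B(n) = 1.06 × B(n-1), B(0) = 500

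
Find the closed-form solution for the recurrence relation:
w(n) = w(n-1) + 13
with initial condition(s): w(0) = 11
Recurrence: w(n) = w(n-1) + 13, initial: w(0) = 11.
Each step adds 13, so w(n) = w(0) + 13n = 13n + 11.

w(n) = 13n + 11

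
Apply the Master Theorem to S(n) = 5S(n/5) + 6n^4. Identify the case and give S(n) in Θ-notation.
Master Theorem template: S(n) = a·S(n/b) + f(n).
Here: a=5, b=5, f(n)=6n^4
Compute log_b(a) = log_5(5) = 1.
f(n) = 6n^4 = Ω(n^(1+ε)) with ε = 3, and the regularity condition holds (a·f(n/b) = (a/b^4)·f(n) with a/b^4 = 5^-3 < 1). Case 3: S(n) = Θ(f(n)) = Θ(n^4).

Case 3: S(n) = Θ(n^4)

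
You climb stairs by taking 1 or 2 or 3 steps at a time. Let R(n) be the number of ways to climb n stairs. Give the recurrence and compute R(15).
Condition on the size of the last step (1 to 3): before it there were n-1, …, n-3 stairs climbed, and these cases are disjoint, so R(n) = R(n-1) + R(n-2) + R(n-3) (order-3 linear recurrence).
Initial conditions by direct count (compositions of i into parts ≤ 3): R(1) = 1; R(2) = 2; R(3) = 4.
Iterating the recurrence: R(4) = 7, R(5) = 13, R(6) = 24, R(7) = 44, R(8) = 81, R(9) = 149, R(10) = 274, R(11) = 504, R(12) = 927, R(13) = 1705, R(14) = 3136, R(15) = 5768.

R(n) = R(n-1) + R(n-2) + R(n-3), R(1) = 1, R(2) = 2, R(3) = 4; R(15) = 5768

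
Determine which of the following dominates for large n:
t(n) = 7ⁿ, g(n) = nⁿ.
Comparing growth rates:
Growth-rate hierarchy: log n ≺ any polynomial ≺ any exponential cⁿ (c>1) ≺ n! ≺ nⁿ.
super-exponential nⁿ dominates exponential base 7 asymptotically.

g(n) grows faster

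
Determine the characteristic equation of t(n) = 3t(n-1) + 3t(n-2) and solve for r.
Substitute t(n) = rⁿ and divide through by rⁿ⁻²: r² - 3r - 3 = 0
Discriminant: 3² + 4·3 = 21, not a perfect square, so by the quadratic formula r = (3 ± √21)/2.
General solution: t(n) = A·r₁ⁿ + B·r₂ⁿ where r₁,r₂ = (3 ± √21)/2

Characteristic: r² - 3r - 3 = 0, Roots: r = (3 ± √21)/2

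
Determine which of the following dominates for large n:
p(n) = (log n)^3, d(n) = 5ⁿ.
Comparing growth rates:
Growth-rate hierarchy: log n ≺ any polynomial ≺ any exponential cⁿ (c>1) ≺ n! ≺ nⁿ.
exponential base 5 dominates polylogarithmic (log n)^3 asymptotically.

d(n) grows faster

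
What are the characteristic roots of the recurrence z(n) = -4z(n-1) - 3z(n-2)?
Substitute z(n) = rⁿ and divide through by rⁿ⁻²: r² + 4r + 3 = 0
Factor: (r + 3)(r + 1) = 0, so r = -3, -1.
General solution: z(n) = A·(-3)ⁿ + B·(-1)ⁿ

Characteristic: r² + 4r + 3 = 0, Roots: r = -3, -1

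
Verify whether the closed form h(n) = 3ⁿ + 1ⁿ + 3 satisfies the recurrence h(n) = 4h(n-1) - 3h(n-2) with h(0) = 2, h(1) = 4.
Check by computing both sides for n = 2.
From the recurrence with h(0) = 2, h(1) = 4:
  h(0) = 2, h(1) = 4, h(2) = 10
  so the recurrence gives h(2) = 10.
From the proposed closed form h(n) = 3ⁿ + 1ⁿ + 3:
  h(2) = 13.
The recurrence gives 10 but the closed form gives 13, so the closed form does not satisfy the recurrence.

No, the closed form is incorrect.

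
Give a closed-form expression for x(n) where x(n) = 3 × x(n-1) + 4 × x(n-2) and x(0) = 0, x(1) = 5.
Recurrence: x(n) = 3 × x(n-1) + 4 × x(n-2), initial: x(0) = 0, x(1) = 5.
Characteristic equation: r² - 3r - 4 = 0, which factors as (r - 4)(r + 1) = 0, so r = 4, -1. General solution x(n) = A·4ⁿ + B·(-1)ⁿ. From x(0) = 0: A + B = 0. From x(1) = 5: 4A - 1B = 5. Solving gives A = 1, B = -1.

x(n) = 4ⁿ - (-1)ⁿ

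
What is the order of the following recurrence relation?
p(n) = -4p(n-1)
The order is the largest lag k for which p(n-k) appears. Here the deepest term is p(n-1), so the order is 1.

Order 1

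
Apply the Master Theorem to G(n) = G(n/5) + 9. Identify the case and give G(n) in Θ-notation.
Master Theorem template: G(n) = a·G(n/b) + f(n).
Here: a=1, b=5, f(n)=9
Compute log_b(a) = log_5(1) = 0.
f(n) = 9 = Θ(1). Case 2: G(n) = Θ(log n).

Case 2: G(n) = Θ(log n)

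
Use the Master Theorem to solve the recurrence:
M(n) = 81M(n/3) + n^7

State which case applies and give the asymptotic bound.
Master Theorem template: M(n) = a·M(n/b) + f(n).
Here: a=81, b=3, f(n)=n^7
Compute log_b(a) = log_3(81) = 4.
f(n) = n^7 = Ω(n^(4+ε)) with ε = 3, and the regularity condition holds (a·f(n/b) = (a/b^7)·f(n) with a/b^7 = 3^-3 < 1). Case 3: M(n) = Θ(f(n)) = Θ(n^7).

Case 3: M(n) = Θ(n^7)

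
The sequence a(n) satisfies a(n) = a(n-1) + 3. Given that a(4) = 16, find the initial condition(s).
a(4) = a(0) + 4·3, so a(0) = 16 - 12 = 4.

a(0) = 4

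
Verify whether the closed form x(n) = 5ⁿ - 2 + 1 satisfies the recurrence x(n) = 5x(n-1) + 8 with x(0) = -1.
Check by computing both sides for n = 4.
From the recurrence with x(0) = -1:
  x(0) = -1, x(1) = 3, x(2) = 23, x(3) = 123, x(4) = 623
  so the recurrence gives x(4) = 623.
From the proposed closed form x(n) = 5ⁿ - 2 + 1:
  x(4) = 624.
The recurrence gives 623 but the closed form gives 624, so the closed form does not satisfy the recurrence.

No, the closed form is incorrect.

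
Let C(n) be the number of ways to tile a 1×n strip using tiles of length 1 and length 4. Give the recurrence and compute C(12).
Condition on the last tile: it has length 1 (leaving a 1×(n-1) strip) or length 4 (leaving a 1×(n-4) strip), so C(n) = C(n-1) + C(n-4) (order-4 linear recurrence).
For 0 ≤ i < 4 only unit tiles fit, so C(i) = 1.
Iterating the recurrence: C(4) = 2, C(5) = 3, C(6) = 4, C(7) = 5, C(8) = 7, C(9) = 10, C(10) = 14, C(11) = 19, C(12) = 26.

C(n) = C(n-1) + C(n-4), with C(i) = 1 for 0 ≤ i < 4; C(12) = 26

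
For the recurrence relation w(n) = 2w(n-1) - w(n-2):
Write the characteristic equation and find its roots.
Substitute w(n) = rⁿ and divide through by rⁿ⁻²: r² - 2r + 1 = 0
Factor: (r - 1)² = 0, so r = 1 (double root).
General solution: w(n) = (A + Bn)·1ⁿ

Characteristic: r² - 2r + 1 = 0, Roots: r = 1 (double root)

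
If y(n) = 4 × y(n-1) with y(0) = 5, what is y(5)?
Computing step by step:
y(0) = 5
y(1) = 4 × 5 = 20
y(2) = 4 × 20 = 80
y(3) = 4 × 80 = 320
y(4) = 4 × 320 = 1280
y(5) = 4 × 1280 = 5120

5120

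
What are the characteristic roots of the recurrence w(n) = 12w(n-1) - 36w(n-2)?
Substitute w(n) = rⁿ and divide through by rⁿ⁻²: r² - 12r + 36 = 0
Factor: (r - 6)² = 0, so r = 6 (double root).
General solution: w(n) = (A + Bn)·6ⁿ

Characteristic: r² - 12r + 36 = 0, Roots: r = 6 (double root)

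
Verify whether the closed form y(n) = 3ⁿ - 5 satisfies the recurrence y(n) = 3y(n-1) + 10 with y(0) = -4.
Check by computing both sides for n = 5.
From the recurrence with y(0) = -4:
  y(0) = -4, y(1) = -2, y(2) = 4, y(3) = 22, y(4) = 76, y(5) = 238
  so the recurrence gives y(5) = 238.
From the proposed closed form y(n) = 3ⁿ - 5:
  y(5) = 238.
Both sides give 238 at n = 5, and the initial condition(s) match, so the closed form is consistent.

Yes, the closed form is correct.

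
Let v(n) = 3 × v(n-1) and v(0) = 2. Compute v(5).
Computing step by step:
v(0) = 2
v(1) = 3 × 2 = 6
v(2) = 3 × 6 = 18
v(3) = 3 × 18 = 54
v(4) = 3 × 54 = 162
v(5) = 3 × 162 = 486

486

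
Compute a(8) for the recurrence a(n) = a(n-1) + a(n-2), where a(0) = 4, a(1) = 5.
Computing the sequence terms:
4, 5, 9, 14, 23, 37, 60, 97, 157

157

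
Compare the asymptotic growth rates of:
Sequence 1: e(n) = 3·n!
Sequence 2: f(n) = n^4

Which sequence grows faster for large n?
Comparing growth rates:
Growth-rate hierarchy: log n ≺ any polynomial ≺ any exponential cⁿ (c>1) ≺ n! ≺ nⁿ.
factorial dominates polynomial degree 4 asymptotically.

e(n) grows faster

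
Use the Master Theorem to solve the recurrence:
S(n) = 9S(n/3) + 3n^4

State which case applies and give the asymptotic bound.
Master Theorem template: S(n) = a·S(n/b) + f(n).
Here: a=9, b=3, f(n)=3n^4
Compute log_b(a) = log_3(9) = 2.
f(n) = 3n^4 = Ω(n^(2+ε)) with ε = 2, and the regularity condition holds (a·f(n/b) = (a/b^4)·f(n) with a/b^4 = 3^-2 < 1). Case 3: S(n) = Θ(f(n)) = Θ(n^4).

Case 3: S(n) = Θ(n^4)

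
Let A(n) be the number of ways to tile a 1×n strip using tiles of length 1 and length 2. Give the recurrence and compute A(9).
Condition on the last tile: it has length 1 (leaving a 1×(n-1) strip) or length 2 (leaving a 1×(n-2) strip), so A(n) = A(n-1) + A(n-2) (order-2 linear recurrence).
For 0 ≤ i < 2 only unit tiles fit, so A(i) = 1.
Iterating the recurrence: A(2) = 2, A(3) = 3, A(4) = 5, A(5) = 8, A(6) = 13, A(7) = 21, A(8) = 34, A(9) = 55.

A(n) = A(n-1) + A(n-2), with A(i) = 1 for 0 ≤ i < 2; A(9) = 55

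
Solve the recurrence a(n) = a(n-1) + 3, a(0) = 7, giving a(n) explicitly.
Recurrence: a(n) = a(n-1) + 3, initial: a(0) = 7.
Each step adds 3, so a(n) = a(0) + 3n = 3n + 7.

a(n) = 3n + 7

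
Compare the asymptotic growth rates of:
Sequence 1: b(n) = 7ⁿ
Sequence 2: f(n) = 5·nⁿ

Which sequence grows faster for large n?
Comparing growth rates:
Growth-rate hierarchy: log n ≺ any polynomial ≺ any exponential cⁿ (c>1) ≺ n! ≺ nⁿ.
super-exponential nⁿ dominates exponential base 7 asymptotically.

f(n) grows faster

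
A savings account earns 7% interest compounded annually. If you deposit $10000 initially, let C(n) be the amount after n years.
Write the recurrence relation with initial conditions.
Each year the balance grows by 7%, i.e. is multiplied by 1 + 7/100 = 1.07, so C(n) = 1.07 × C(n-1). The initial deposit gives C(0) = 10000.
Unrolling gives the closed form C(n) = 10000 × (1.07)ⁿ.

C(n) = 1.07 × C(n-1), C(0) = 10000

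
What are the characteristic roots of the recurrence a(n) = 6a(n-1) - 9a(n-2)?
Substitute a(n) = rⁿ and divide through by rⁿ⁻²: r² - 6r + 9 = 0
Factor: (r - 3)² = 0, so r = 3 (double root).
General solution: a(n) = (A + Bn)·3ⁿ

Characteristic: r² - 6r + 9 = 0, Roots: r = 3 (double root)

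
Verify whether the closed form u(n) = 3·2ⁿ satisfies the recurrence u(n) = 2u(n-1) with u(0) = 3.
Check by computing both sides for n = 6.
From the recurrence with u(0) = 3:
  u(0) = 3, u(1) = 6, u(2) = 12, u(3) = 24, u(4) = 48, u(5) = 96, u(6) = 192
  so the recurrence gives u(6) = 192.
From the proposed closed form u(n) = 3·2ⁿ:
  u(6) = 192.
Both sides give 192 at n = 6, and the initial condition(s) match, so the closed form is consistent.

Yes, the closed form is correct.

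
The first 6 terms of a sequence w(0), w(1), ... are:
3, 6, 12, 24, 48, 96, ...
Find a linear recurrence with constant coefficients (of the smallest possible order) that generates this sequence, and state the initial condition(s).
Look for the lowest-order linear relation among consecutive terms.
Observation: each term is 2× the previous.
Check at n=2: 2·6 = 12. ✓

w(n) = 2 × w(n-1), w(0) = 3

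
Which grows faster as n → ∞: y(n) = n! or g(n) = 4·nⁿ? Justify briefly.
Comparing growth rates:
Growth-rate hierarchy: log n ≺ any polynomial ≺ any exponential cⁿ (c>1) ≺ n! ≺ nⁿ.
super-exponential nⁿ dominates factorial asymptotically.

g(n) grows faster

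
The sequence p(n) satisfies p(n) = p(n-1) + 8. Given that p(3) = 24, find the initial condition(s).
p(3) = p(0) + 3·8, so p(0) = 24 - 24 = 0.

p(0) = 0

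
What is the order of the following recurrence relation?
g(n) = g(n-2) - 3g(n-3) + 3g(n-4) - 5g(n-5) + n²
The order is the largest lag k for which g(n-k) appears. Here the deepest term is g(n-5) (the n² term is non-homogeneous and does not affect the order), so the order is 5.

Order 5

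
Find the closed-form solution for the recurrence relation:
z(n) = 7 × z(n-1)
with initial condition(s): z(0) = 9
Recurrence: z(n) = 7 × z(n-1), initial: z(0) = 9.
Each term is 7 times the previous, so this is geometric with ratio 7. After n steps: z(n) = z(0)·7ⁿ = 9·7ⁿ.

z(n) = 9·7ⁿ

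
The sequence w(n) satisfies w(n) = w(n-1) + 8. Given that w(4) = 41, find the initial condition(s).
w(4) = w(0) + 4·8, so w(0) = 41 - 32 = 9.

w(0) = 9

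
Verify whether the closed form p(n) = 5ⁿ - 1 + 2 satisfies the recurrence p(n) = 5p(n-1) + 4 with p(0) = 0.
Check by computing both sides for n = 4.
From the recurrence with p(0) = 0:
  p(0) = 0, p(1) = 4, p(2) = 24, p(3) = 124, p(4) = 624
  so the recurrence gives p(4) = 624.
From the proposed closed form p(n) = 5ⁿ - 1 + 2:
  p(4) = 626.
The recurrence gives 624 but the closed form gives 626, so the closed form does not satisfy the recurrence.

No, the closed form is incorrect.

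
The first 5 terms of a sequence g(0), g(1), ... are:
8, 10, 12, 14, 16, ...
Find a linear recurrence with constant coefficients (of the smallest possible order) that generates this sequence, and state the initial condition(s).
Look for the lowest-order linear relation among consecutive terms.
Observation: consecutive differences are constant (= 2).
Check at n=2: 1·10 + 2 = 12. ✓

g(n) = g(n-1) + 2, g(0) = 8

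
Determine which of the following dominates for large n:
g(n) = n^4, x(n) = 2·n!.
Comparing growth rates:
Growth-rate hierarchy: log n ≺ any polynomial ≺ any exponential cⁿ (c>1) ≺ n! ≺ nⁿ.
factorial dominates polynomial degree 4 asymptotically.

x(n) grows faster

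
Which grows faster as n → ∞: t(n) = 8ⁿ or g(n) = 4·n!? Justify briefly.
Comparing growth rates:
Growth-rate hierarchy: log n ≺ any polynomial ≺ any exponential cⁿ (c>1) ≺ n! ≺ nⁿ.
factorial dominates exponential base 8 asymptotically.

g(n) grows faster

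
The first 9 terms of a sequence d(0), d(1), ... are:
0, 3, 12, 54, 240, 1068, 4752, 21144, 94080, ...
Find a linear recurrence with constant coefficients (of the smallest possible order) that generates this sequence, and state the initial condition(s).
Look for the lowest-order linear relation among consecutive terms.
Observation: d(n) - 4·d(n-1) - (2)·d(n-2) = 0 holds for the shown terms, and no order-1 relation d(n) = α·d(n-1) + β fits.
Check at n=3: 4·12 + (2)·3 = 54. ✓

d(n) = 4d(n-1) + 2d(n-2), d(0) = 0, d(1) = 3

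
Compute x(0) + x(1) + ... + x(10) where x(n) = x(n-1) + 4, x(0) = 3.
Computing the sequence terms: 3, 7, 11, 15, 19, 23, 27, 31, 35, 39, 43
Adding these values together:

253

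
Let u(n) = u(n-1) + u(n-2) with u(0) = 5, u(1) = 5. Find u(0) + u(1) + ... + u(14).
Computing the sequence terms: 5, 5, 10, 15, 25, 40, 65, 105, 170, 275, 445, 720, 1165, 1885, 3050
Adding these values together:

7980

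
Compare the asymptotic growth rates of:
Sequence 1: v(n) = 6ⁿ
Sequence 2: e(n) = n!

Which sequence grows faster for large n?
Comparing growth rates:
Growth-rate hierarchy: log n ≺ any polynomial ≺ any exponential cⁿ (c>1) ≺ n! ≺ nⁿ.
factorial dominates exponential base 6 asymptotically.

e(n) grows faster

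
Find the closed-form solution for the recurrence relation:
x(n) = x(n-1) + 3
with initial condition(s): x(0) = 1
Recurrence: x(n) = x(n-1) + 3, initial: x(0) = 1.
Each step adds 3, so x(n) = x(0) + 3n = 3n + 1.

x(n) = 3n + 1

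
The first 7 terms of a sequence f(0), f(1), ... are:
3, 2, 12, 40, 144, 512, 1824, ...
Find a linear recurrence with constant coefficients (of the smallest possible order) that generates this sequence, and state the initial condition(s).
Look for the lowest-order linear relation among consecutive terms.
Observation: f(n) - 3·f(n-1) - (2)·f(n-2) = 0 holds for the shown terms, and no order-1 relation f(n) = α·f(n-1) + β fits.
Check at n=3: 3·12 + (2)·2 = 40. ✓

f(n) = 3f(n-1) + 2f(n-2), f(0) = 3, f(1) = 2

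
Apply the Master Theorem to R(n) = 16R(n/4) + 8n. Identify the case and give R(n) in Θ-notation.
Master Theorem template: R(n) = a·R(n/b) + f(n).
Here: a=16, b=4, f(n)=8n
Compute log_b(a) = log_4(16) = 2.
f(n) = 8n = O(n^(2-ε)) with ε = 1. Case 1: R(n) = Θ(n^log_b(a)) = Θ(n^2).

Case 1: R(n) = Θ(n^2)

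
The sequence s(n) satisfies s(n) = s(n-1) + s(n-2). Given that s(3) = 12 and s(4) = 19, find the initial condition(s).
Work backwards using s(k) = s(k+2) - s(k+1):
s(2) = s(4) - s(3) = 19 - 12 = 7
s(1) = s(3) - s(2) = 12 - 7 = 5
s(0) = s(2) - s(1) = 7 - 5 = 2

s(0) = 2, s(1) = 5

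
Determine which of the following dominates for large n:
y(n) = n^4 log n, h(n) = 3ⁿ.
Comparing growth rates:
Growth-rate hierarchy: log n ≺ any polynomial ≺ any exponential cⁿ (c>1) ≺ n! ≺ nⁿ.
exponential base 3 dominates polynomial degree 4 (with log factor) asymptotically.

h(n) grows faster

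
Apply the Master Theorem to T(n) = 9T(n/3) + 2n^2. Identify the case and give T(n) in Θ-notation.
Master Theorem template: T(n) = a·T(n/b) + f(n).
Here: a=9, b=3, f(n)=2n^2
Compute log_b(a) = log_3(9) = 2.
f(n) = 2n^2 = Θ(n^2). Case 2: T(n) = Θ(n^2 log n).

Case 2: T(n) = Θ(n^2 log n)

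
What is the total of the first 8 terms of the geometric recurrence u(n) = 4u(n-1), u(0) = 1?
Computing the sequence terms: 1, 4, 16, 64, 256, 1024, 4096, 16384
Adding these values together:

21845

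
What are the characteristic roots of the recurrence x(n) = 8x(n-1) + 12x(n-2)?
Substitute x(n) = rⁿ and divide through by rⁿ⁻²: r² - 8r - 12 = 0
Discriminant: 8² + 4·12 = 112, not a perfect square, so by the quadratic formula r = (8 ± √112)/2.
General solution: x(n) = A·r₁ⁿ + B·r₂ⁿ where r₁,r₂ = (8 ± √112)/2

Characteristic: r² - 8r - 12 = 0, Roots: r = (8 ± √112)/2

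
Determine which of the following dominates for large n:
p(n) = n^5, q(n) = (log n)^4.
Comparing growth rates:
Growth-rate hierarchy: log n ≺ any polynomial ≺ any exponential cⁿ (c>1) ≺ n! ≺ nⁿ.
polynomial degree 5 dominates polylogarithmic (log n)^4 asymptotically.

p(n) grows faster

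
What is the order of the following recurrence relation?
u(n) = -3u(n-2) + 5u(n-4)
The order is the largest lag k for which u(n-k) appears. Here the deepest term is u(n-4), so the order is 4.

Order 4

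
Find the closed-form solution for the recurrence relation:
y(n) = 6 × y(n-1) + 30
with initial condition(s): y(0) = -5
Recurrence: y(n) = 6 × y(n-1) + 30, initial: y(0) = -5.
Try y(n) = A·6ⁿ + C. Substituting: A·6ⁿ + C = 6(A·6ⁿ⁻¹ + C) + 30 = A·6ⁿ + 6C + 30, so C = 6C + 30, giving C = -6. Then y(0) = A - 6 = -5 gives A = 1.

y(n) = 6ⁿ - 6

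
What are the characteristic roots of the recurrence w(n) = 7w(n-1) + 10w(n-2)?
Substitute w(n) = rⁿ and divide through by rⁿ⁻²: r² - 7r - 10 = 0
Discriminant: 7² + 4·10 = 89, not a perfect square, so by the quadratic formula r = (7 ± √89)/2.
General solution: w(n) = A·r₁ⁿ + B·r₂ⁿ where r₁,r₂ = (7 ± √89)/2

Characteristic: r² - 7r - 10 = 0, Roots: r = (7 ± √89)/2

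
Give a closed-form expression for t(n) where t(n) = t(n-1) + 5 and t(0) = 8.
Recurrence: t(n) = t(n-1) + 5, initial: t(0) = 8.
Each step adds 5, so t(n) = t(0) + 5n = 5n + 8.

t(n) = 5n + 8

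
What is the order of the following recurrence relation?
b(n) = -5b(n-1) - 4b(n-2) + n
The order is the largest lag k for which b(n-k) appears. Here the deepest term is b(n-2) (the n term is non-homogeneous and does not affect the order), so the order is 2.

Order 2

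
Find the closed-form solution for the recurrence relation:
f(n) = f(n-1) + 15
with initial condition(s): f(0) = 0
Recurrence: f(n) = f(n-1) + 15, initial: f(0) = 0.
Each step adds 15, so f(n) = f(0) + 15n = 15n.

f(n) = 15n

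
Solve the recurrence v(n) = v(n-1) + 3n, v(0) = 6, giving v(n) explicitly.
Recurrence: v(n) = v(n-1) + 3n, initial: v(0) = 6.
Telescoping: v(n) = v(0) + 3·Σᵢ₌₁ⁿ i = 6 + 3·n(n+1)/2.

v(n) = 3·n(n+1)/2 + 6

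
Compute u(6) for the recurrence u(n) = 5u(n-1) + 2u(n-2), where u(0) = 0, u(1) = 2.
Computing the sequence terms:
0, 2, 10, 54, 290, 1558, 8370

8370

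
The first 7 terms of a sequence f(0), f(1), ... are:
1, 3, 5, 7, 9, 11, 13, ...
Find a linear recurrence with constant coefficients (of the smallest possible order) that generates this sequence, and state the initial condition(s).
Look for the lowest-order linear relation among consecutive terms.
Observation: consecutive differences are constant (= 2).
Check at n=2: 1·3 + 2 = 5. ✓

f(n) = f(n-1) + 2, f(0) = 1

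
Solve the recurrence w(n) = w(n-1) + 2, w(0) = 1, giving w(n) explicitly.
Recurrence: w(n) = w(n-1) + 2, initial: w(0) = 1.
Each step adds 2, so w(n) = w(0) + 2n = 2n + 1.

w(n) = 2n + 1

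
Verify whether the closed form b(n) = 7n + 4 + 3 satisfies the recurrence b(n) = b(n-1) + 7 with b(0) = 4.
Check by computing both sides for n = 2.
From the recurrence with b(0) = 4:
  b(0) = 4, b(1) = 11, b(2) = 18
  so the recurrence gives b(2) = 18.
From the proposed closed form b(n) = 7n + 4 + 3:
  b(2) = 21.
The recurrence gives 18 but the closed form gives 21, so the closed form does not satisfy the recurrence.

No, the closed form is incorrect.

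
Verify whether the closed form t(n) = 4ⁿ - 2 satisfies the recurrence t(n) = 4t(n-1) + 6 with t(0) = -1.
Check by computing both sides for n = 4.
From the recurrence with t(0) = -1:
  t(0) = -1, t(1) = 2, t(2) = 14, t(3) = 62, t(4) = 254
  so the recurrence gives t(4) = 254.
From the proposed closed form t(n) = 4ⁿ - 2:
  t(4) = 254.
Both sides give 254 at n = 4, and the initial condition(s) match, so the closed form is consistent.

Yes, the closed form is correct.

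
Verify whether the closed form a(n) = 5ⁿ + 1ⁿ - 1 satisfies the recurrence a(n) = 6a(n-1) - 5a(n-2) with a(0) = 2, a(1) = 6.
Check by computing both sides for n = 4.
From the recurrence with a(0) = 2, a(1) = 6:
  a(0) = 2, a(1) = 6, a(2) = 26, a(3) = 126, a(4) = 626
  so the recurrence gives a(4) = 626.
From the proposed closed form a(n) = 5ⁿ + 1ⁿ - 1:
  a(4) = 625.
The recurrence gives 626 but the closed form gives 625, so the closed form does not satisfy the recurrence.

No, the closed form is incorrect.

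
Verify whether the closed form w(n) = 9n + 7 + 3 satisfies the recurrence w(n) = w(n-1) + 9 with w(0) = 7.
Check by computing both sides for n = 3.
From the recurrence with w(0) = 7:
  w(0) = 7, w(1) = 16, w(2) = 25, w(3) = 34
  so the recurrence gives w(3) = 34.
From the proposed closed form w(n) = 9n + 7 + 3:
  w(3) = 37.
The recurrence gives 34 but the closed form gives 37, so the closed form does not satisfy the recurrence.

No, the closed form is incorrect.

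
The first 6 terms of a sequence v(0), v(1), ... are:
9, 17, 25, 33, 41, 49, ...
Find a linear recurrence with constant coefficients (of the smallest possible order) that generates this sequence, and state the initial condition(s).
Look for the lowest-order linear relation among consecutive terms.
Observation: consecutive differences are constant (= 8).
Check at n=2: 1·17 + 8 = 25. ✓

v(n) = v(n-1) + 8, v(0) = 9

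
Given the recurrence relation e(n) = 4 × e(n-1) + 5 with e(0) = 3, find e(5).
Computing step by step:
e(0) = 3
e(1) = 4 × 3 + 5 = 17
e(2) = 4 × 17 + 5 = 73
e(3) = 4 × 73 + 5 = 297
e(4) = 4 × 297 + 5 = 1193
e(5) = 4 × 1193 + 5 = 4777

4777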